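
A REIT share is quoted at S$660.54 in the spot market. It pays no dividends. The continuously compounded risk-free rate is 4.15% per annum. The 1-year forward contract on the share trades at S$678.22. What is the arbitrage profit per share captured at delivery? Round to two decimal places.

Fair forward: F* = S·e^(carry·T), with carry = r = 0.0415
F* = 660.54 · e^(0.0415 × 1) = 660.54 · e^0.041500 = 660.54 × 1.042373 = S$688.5291
Market S$678.22 < fair S$688.5291: forward underpriced → reverse cash-and-carry (short spot, go long the forward).
At maturity, profit = |F_mkt − F*| = |678.22 − 688.5291| = S$10.31 per share

S$10.31 per share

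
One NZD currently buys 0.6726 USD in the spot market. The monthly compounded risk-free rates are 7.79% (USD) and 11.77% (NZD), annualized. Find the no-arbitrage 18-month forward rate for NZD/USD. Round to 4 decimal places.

0.6339

By covered interest parity, F = S · (1+r_USD/12)^(12T) / (1+r_NZD/12)^(12T)
= 0.6726 × 1.123526 / 1.192068 = 0.6726 × 0.942502
F = 0.6339 USD per NZD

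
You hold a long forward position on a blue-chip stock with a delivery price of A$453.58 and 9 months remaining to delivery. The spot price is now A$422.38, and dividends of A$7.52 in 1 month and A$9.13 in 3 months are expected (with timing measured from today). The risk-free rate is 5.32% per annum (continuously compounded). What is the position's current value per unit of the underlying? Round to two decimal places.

PV(remaining dividends) I = 7.52·e^(−0.0532·1/12) + 9.13·e^(−0.0532·3/12) = 16.4961
Current forward F = (S − I)·e^(rT) = (422.38 − 16.4961)·e^(0.0532·9/12) = 405.8839 × 1.040707 = 422.4062
Value (long) = (F − K)·e^(−rT) = (422.4062 − 453.58) × 0.960886 = -29.9545
Value = -A$29.95

-A$29.95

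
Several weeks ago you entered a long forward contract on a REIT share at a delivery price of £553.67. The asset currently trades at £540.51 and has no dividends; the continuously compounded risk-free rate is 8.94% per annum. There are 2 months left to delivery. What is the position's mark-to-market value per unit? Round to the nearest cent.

-£4.97

Current fair forward for the remaining 2 months: F = S·e^(r·T), r = 0.0894
F = 540.51 · e^(0.0894 × 2/12) = 540.51 × 1.015012 = 548.6241
Value of long forward = (F − K)·e^(−rT) = (548.6241 − 553.67) · e^(−0.0894·2/12)
= -5.0459 × 0.985210 = -4.97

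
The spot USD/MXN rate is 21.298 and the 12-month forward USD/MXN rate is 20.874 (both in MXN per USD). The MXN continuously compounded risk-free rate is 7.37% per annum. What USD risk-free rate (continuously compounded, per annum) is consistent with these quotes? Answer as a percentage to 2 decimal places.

9.38%

F = S·e^((r_MXN − r_USD)T) ⇒ r_USD = r_MXN − ln(F/S)/T
ln(20.874/21.298) = -0.020109; /(12/12) = -0.020109
r_USD = 0.0737 + 0.020109 = 0.093809
r_USD = 9.38%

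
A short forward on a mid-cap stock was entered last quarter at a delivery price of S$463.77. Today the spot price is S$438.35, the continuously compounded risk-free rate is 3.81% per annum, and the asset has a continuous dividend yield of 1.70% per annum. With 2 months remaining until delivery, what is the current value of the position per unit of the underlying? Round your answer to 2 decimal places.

Current fair forward for the remaining 2 months: F = S·e^((r − q)·T), (r − q) = 0.0381 − 0.0170 = 0.0211
F = 438.35 · e^(0.0211 × 2/12) = 438.35 × 1.003523 = 439.8943
Value of long forward = (F − K)·e^(−rT) = (439.8943 − 463.77) · e^(−0.0381·2/12)
= -23.8757 × 0.993670 = -23.72
Short position value = −(long value) = S$23.72

S$23.72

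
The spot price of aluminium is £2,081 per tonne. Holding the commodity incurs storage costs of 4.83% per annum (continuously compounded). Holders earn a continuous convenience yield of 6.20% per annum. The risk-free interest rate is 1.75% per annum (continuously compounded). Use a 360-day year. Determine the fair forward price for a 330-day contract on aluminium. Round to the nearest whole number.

Net carry = r + u − y = 0.0175 + 0.0483 − 0.0620 = 0.0038
F = S·e^((r+u−y)T) = 2081 · e^(0.0038 × 330/360) = 2081 · e^0.003483
= 2081 × 1.003489 = £2,088 per tonne

£2,088 per tonne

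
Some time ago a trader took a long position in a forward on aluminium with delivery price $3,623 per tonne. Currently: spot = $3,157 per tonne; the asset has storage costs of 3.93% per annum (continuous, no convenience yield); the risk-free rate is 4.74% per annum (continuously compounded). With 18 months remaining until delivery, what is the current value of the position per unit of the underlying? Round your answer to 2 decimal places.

Current fair forward for the remaining 18 months: F = S·e^((r + u)·T), (r + u) = 0.0474 + 0.0393 = 0.0867
F = 3157 · e^(0.0867 × 18/12) = 3157 × 1.13888533 = 3595.4610
Value of long forward = (F − K)·e^(−rT) = (3595.4610 − 3623) · e^(−0.0474·18/12)
= -27.5390 × 0.93136875 = -25.65

-$25.65 per tonne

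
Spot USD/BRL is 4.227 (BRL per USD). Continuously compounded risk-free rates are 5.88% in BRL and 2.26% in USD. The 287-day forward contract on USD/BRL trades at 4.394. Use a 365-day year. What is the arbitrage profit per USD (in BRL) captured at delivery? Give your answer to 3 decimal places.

0.045 per USD (in BRL)

Fair forward: F* = S·e^(carry·T), with carry = (r_BRL − r_USD) = 0.0588 − 0.0226 = 0.0362
F* = 4.227 · e^(0.0362 × 287/365) = 4.227 · e^0.028464 = 4.227 × 1.028873 = 4.3490
Market 4.394 > fair 4.3490: forward overpriced → cash-and-carry (buy spot, short the forward).
At maturity, profit = |F_mkt − F*| = |4.394 − 4.3490| = 0.045 per USD (in BRL)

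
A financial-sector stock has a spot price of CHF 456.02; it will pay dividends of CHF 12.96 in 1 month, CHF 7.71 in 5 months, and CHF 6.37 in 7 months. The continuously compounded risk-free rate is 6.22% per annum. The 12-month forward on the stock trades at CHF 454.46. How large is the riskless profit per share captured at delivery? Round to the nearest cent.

PV(dividends) I = 12.96·e^(−0.0622·1/12) + 7.71·e^(−0.0622·5/12) + 6.37·e^(−0.0622·7/12) = 26.5488
Fair forward F* = (S − I)·e^(rT) = (456.02 − 26.5488)·e^0.062200 = 429.4712 × 1.064175 = 457.0325
Market CHF 454.46 < fair 457.0325: forward underpriced → reverse cash-and-carry (short the stock, invest proceeds at r, pay the dividends, go long the forward).
Profit at T = |F_mkt − F*| = |454.46 − 457.0325| = CHF 2.57 per share

CHF 2.57 per share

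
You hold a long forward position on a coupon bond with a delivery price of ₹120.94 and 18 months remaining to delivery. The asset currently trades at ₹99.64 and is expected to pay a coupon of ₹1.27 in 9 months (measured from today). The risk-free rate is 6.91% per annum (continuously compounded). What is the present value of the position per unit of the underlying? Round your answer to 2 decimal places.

PV(remaining coupons) I = 1.27·e^(−0.0691·9/12) = 1.2059
Current forward F = (S − I)·e^(rT) = (99.64 − 1.2059)·e^(0.0691·18/12) = 98.4341 × 1.109212 = 109.1843
Value (long) = (F − K)·e^(−rT) = (109.1843 − 120.94) × 0.901541 = -10.5982
Value = -₹10.60

-₹10.60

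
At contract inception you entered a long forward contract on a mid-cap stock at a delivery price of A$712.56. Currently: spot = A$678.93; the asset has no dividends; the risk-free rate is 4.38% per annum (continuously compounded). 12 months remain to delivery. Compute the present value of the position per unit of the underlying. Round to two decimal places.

Current fair forward for the remaining 12 months: F = S·e^(r·T), r = 0.0438
F = 678.93 · e^(0.0438 × 12/12) = 678.93 × 1.044773 = 709.3277
Value of long forward = (F − K)·e^(−rT) = (709.3277 − 712.56) · e^(−0.0438·12/12)
= -3.2323 × 0.957145 = -3.09

-A$3.09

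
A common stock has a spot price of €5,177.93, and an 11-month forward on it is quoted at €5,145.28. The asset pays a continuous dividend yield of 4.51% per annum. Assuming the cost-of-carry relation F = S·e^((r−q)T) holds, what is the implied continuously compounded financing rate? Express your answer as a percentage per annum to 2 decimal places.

3.82%

From F = S·e^((r−q)T): (r − q) = ln(F/S)/T
ln(5145.28/5177.93) = ln(0.993694) = -0.006326
(r − q) = -0.006326 / (11/12) = -0.006901
r = ln(F/S)/T + q = -0.006901 + 0.0451 = 0.038199
r = 3.82%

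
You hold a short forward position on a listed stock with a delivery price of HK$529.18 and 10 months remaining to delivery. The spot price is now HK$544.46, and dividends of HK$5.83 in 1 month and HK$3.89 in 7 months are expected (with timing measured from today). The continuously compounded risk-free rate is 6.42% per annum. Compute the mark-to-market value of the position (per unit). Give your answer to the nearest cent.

-HK$33.30

PV(remaining dividends) I = 5.83·e^(−0.0642·1/12) + 3.89·e^(−0.0642·7/12) = 9.5459
Current forward F = (S − I)·e^(rT) = (544.46 − 9.5459)·e^(0.0642·10/12) = 534.9141 × 1.054957 = 564.3114
Value (long) = (F − K)·e^(−rT) = (564.3114 − 529.18) × 0.947906 = 33.3013
Short position value = −(long value) = -HK$33.30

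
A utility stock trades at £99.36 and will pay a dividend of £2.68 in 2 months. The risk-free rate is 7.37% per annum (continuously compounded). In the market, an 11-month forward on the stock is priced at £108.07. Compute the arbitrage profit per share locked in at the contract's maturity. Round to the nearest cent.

£4.60 per share

PV(dividends) I = 2.68·e^(−0.0737·2/12) = 2.6473
Fair forward F* = (S − I)·e^(rT) = (99.36 − 2.6473)·e^0.067558 = 96.7127 × 1.069892 = 103.4721
Market £108.07 > fair 103.4721: forward overpriced → cash-and-carry (borrow at r, buy the stock and collect the dividends, short the forward).
Profit at T = |F_mkt − F*| = |108.07 − 103.4721| = £4.60 per share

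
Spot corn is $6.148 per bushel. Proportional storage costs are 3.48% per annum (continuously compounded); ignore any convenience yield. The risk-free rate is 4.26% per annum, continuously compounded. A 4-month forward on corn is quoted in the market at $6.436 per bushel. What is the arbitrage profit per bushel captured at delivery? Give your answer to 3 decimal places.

$0.127 per bushel

Fair forward: F* = S·e^(carry·T), with carry = (r + u) = 0.0426 + 0.0348 = 0.0774
F* = 6.148 · e^(0.0774 × 4/12) = 6.148 · e^0.025800 = 6.148 × 1.026136 = $6.3087
Market $6.436 > fair $6.3087: forward overpriced → cash-and-carry (buy spot, short the forward).
At maturity, profit = |F_mkt − F*| = |6.436 − 6.3087| = $0.127 per bushel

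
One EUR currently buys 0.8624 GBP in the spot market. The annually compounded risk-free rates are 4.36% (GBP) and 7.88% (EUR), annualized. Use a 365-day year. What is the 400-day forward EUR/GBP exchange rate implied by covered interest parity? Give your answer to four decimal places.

By covered interest parity, F = S · (1+r_GBP)^T / (1+r_EUR)^T
= 0.8624 × 1.047879 / 1.086675 = 0.8624 × 0.964298
F = 0.8316 GBP per EUR

0.8316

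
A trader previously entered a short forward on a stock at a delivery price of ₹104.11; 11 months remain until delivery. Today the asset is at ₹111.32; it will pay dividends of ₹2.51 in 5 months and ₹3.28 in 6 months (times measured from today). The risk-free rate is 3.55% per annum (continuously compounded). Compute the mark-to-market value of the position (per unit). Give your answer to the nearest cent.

-₹4.85

PV(remaining dividends) I = 2.51·e^(−0.0355·5/12) + 3.28·e^(−0.0355·6/12) = 5.6954
Current forward F = (S − I)·e^(rT) = (111.32 − 5.6954)·e^(0.0355·11/12) = 105.6246 × 1.033077 = 109.1183
Value (long) = (F − K)·e^(−rT) = (109.1183 − 104.11) × 0.967982 = 4.8479
Short position value = −(long value) = -₹4.85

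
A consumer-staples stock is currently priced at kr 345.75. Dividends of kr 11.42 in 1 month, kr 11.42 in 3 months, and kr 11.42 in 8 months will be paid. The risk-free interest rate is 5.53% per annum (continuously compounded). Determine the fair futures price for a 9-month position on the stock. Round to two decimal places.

PV(dividends) I = 11.42·e^(−0.0553·1/12) + 11.42·e^(−0.0553·3/12) + 11.42·e^(−0.0553·8/12)
I = 11.3675 + 11.2632 + 11.0066 = 33.6373
F = (S − I)·e^(rT) = (345.75 − 33.6373) · e^(0.0553·9/12)
= 312.1127 · e^0.041475 = 312.1127 × 1.042347 = kr 325.33

kr 325.33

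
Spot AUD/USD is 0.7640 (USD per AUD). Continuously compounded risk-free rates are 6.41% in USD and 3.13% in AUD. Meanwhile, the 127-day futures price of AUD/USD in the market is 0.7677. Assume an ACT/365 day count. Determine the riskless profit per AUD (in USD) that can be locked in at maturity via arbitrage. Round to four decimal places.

Fair futures: F* = S·e^(carry·T), with carry = (r_USD − r_AUD) = 0.0641 − 0.0313 = 0.0328
F* = 0.7640 · e^(0.0328 × 127/365) = 0.7640 · e^0.011413 = 0.7640 × 1.011478 = 0.7728
Market 0.7677 < fair 0.7728: forward underpriced → reverse cash-and-carry (short spot, go long the forward).
At maturity, profit = |F_mkt − F*| = |0.7677 − 0.7728| = 0.0051 per AUD (in USD)

0.0051 per AUD (in USD)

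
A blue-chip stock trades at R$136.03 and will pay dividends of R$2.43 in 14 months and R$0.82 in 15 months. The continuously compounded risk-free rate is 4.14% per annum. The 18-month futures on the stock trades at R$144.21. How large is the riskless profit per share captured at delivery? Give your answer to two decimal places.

PV(dividends) I = 2.43·e^(−0.0414·14/12) + 0.82·e^(−0.0414·15/12) = 3.0941
Fair futures F* = (S − I)·e^(rT) = (136.03 − 3.0941)·e^0.062100 = 132.9359 × 1.064069 = 141.4530
Market R$144.21 > fair 141.4530: forward overpriced → cash-and-carry (borrow at r, buy the stock and collect the dividends, short the forward).
Profit at T = |F_mkt − F*| = |144.21 − 141.4530| = R$2.76 per share

R$2.76 per share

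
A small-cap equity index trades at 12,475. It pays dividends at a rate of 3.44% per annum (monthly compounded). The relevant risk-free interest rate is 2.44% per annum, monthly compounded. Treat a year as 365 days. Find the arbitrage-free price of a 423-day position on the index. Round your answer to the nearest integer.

12,332

F = S · (1+r/12)^(12T) / (1+q/12)^(12T)
= 12475 × 1.028651 / 1.040612 = 12475 × 0.988506
F = 12,332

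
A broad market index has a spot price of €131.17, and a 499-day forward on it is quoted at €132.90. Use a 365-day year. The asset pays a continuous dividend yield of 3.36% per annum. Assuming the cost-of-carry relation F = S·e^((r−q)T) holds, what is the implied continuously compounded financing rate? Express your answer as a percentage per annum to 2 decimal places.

4.32%

From F = S·e^((r−q)T): (r − q) = ln(F/S)/T
ln(132.90/131.17) = ln(1.013189) = 0.013103
(r − q) = 0.013103 / (499/365) = 0.009584
r = ln(F/S)/T + q = 0.009584 + 0.0336 = 0.043184
r = 4.32%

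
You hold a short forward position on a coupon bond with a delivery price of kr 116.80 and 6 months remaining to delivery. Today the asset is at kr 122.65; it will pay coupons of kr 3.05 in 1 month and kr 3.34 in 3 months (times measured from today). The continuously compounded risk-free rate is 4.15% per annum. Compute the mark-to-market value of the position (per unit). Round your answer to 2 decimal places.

-kr 1.90

PV(remaining coupons) I = 3.05·e^(−0.0415·1/12) + 3.34·e^(−0.0415·3/12) = 6.3450
Current forward F = (S − I)·e^(rT) = (122.65 − 6.3450)·e^(0.0415·6/12) = 116.3050 × 1.020967 = 118.7436
Value (long) = (F − K)·e^(−rT) = (118.7436 − 116.80) × 0.979464 = 1.9037
Short position value = −(long value) = -kr 1.90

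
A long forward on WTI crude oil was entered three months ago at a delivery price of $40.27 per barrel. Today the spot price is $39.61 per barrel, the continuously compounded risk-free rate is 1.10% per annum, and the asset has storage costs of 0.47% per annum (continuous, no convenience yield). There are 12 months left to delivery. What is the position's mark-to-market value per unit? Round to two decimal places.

-$0.03 per barrel

Current fair forward for the remaining 12 months: F = S·e^((r + u)·T), (r + u) = 0.0110 + 0.0047 = 0.0157
F = 39.61 · e^(0.0157 × 12/12) = 39.61 × 1.015824 = 40.2368
Value of long forward = (F − K)·e^(−rT) = (40.2368 − 40.27) · e^(−0.0110·12/12)
= -0.0332 × 0.989060 = -0.03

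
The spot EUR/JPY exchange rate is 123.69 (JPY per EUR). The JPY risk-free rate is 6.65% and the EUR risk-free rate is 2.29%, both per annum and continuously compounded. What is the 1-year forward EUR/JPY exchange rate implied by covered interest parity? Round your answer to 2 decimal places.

129.20

F = S·e^((r_JPY − r_EUR)T) = 123.69 · e^((0.0665 − 0.0229) × 12/12)
= 123.69 · e^0.043600 = 123.69 × 1.044564
F = 129.20 JPY per EUR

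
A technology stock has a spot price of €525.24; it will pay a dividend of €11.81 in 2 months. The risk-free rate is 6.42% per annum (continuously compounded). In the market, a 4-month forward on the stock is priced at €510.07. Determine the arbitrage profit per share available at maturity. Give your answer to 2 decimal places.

PV(dividends) I = 11.81·e^(−0.0642·2/12) = 11.6843
Fair forward F* = (S − I)·e^(rT) = (525.24 − 11.6843)·e^0.021400 = 513.5557 × 1.021631 = 524.6644
Market €510.07 < fair 524.6644: forward underpriced → reverse cash-and-carry (short the stock, invest proceeds at r, pay the dividends, go long the forward).
Profit at T = |F_mkt − F*| = |510.07 − 524.6644| = €14.59 per share

€14.59 per share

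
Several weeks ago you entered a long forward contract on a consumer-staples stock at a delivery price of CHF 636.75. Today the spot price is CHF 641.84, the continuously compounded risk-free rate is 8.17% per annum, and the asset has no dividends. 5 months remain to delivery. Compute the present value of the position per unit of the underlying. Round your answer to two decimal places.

CHF 26.40

Current fair forward for the remaining 5 months: F = S·e^(r·T), r = 0.0817
F = 641.84 · e^(0.0817 × 5/12) = 641.84 × 1.034628 = 664.0656
Value of long forward = (F − K)·e^(−rT) = (664.0656 − 636.75) · e^(−0.0817·5/12)
= 27.3156 × 0.966531 = 26.40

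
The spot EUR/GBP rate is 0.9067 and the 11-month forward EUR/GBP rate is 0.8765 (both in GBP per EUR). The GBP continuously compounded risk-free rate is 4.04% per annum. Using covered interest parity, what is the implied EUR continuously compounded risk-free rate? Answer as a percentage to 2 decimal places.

F = S·e^((r_GBP − r_EUR)T) ⇒ r_EUR = r_GBP − ln(F/S)/T
ln(0.8765/0.9067) = -0.033875; /(11/12) = -0.036955
r_EUR = 0.0404 + 0.036955 = 0.077355
r_EUR = 7.74%

7.74%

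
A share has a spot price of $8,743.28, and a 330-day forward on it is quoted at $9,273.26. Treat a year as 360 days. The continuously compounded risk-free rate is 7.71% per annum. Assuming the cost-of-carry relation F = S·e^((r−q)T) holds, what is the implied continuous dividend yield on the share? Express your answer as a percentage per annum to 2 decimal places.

From F = S·e^((r−q)T): (r − q) = ln(F/S)/T
ln(9273.26/8743.28) = ln(1.060616) = 0.058850
(r − q) = 0.058850 / (330/360) = 0.064200
q = r − ln(F/S)/T = 0.0771 − 0.064200 = 0.012900
q = 1.29%

1.29%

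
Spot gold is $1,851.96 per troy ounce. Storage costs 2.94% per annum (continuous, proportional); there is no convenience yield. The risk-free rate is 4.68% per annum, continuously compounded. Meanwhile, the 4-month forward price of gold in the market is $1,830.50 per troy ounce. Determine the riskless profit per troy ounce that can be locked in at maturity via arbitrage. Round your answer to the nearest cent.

Fair forward: F* = S·e^(carry·T), with carry = (r + u) = 0.0468 + 0.0294 = 0.0762
F* = 1851.96 · e^(0.0762 × 4/12) = 1851.96 · e^0.02540000 = 1851.96 × 1.02572533 = $1899.6023
Market $1830.50 < fair $1899.6023: forward underpriced → reverse cash-and-carry (short spot, go long the forward).
At maturity, profit = |F_mkt − F*| = |1830.50 − 1899.6023| = $69.10 per troy ounce

$69.10 per troy ounce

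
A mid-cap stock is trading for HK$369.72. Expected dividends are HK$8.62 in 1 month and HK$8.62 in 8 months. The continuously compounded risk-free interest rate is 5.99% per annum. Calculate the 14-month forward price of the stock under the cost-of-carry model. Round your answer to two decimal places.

HK$378.40

PV(dividends) I = 8.62·e^(−0.0599·1/12) + 8.62·e^(−0.0599·8/12)
I = 8.5771 + 8.2826 = 16.8597
F = (S − I)·e^(rT) = (369.72 − 16.8597) · e^(0.0599·14/12)
= 352.8603 · e^0.069883 = 352.8603 × 1.072383 = HK$378.40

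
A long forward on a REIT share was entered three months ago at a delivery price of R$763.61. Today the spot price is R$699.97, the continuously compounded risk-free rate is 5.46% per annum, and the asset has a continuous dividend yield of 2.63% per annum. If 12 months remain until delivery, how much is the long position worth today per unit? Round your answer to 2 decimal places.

Current fair forward for the remaining 12 months: F = S·e^((r − q)·T), (r − q) = 0.0546 − 0.0263 = 0.0283
F = 699.97 · e^(0.0283 × 12/12) = 699.97 × 1.028704 = 720.0619
Value of long forward = (F − K)·e^(−rT) = (720.0619 − 763.61) · e^(−0.0546·12/12)
= -43.5481 × 0.946864 = -41.23

-R$41.23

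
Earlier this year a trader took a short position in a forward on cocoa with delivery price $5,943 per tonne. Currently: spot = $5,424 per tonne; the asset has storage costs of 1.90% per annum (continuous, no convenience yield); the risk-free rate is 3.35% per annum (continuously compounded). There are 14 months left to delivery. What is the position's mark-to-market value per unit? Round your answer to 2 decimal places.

Current fair forward for the remaining 14 months: F = S·e^((r + u)·T), (r + u) = 0.0335 + 0.0190 = 0.0525
F = 5424 · e^(0.0525 × 14/12) = 5424 × 1.06316467 = 5766.6052
Value of long forward = (F − K)·e^(−rT) = (5766.6052 − 5943) · e^(−0.0335·14/12)
= -176.3948 × 0.96167057 = -169.63
Short position value = −(long value) = $169.63

$169.63 per tonne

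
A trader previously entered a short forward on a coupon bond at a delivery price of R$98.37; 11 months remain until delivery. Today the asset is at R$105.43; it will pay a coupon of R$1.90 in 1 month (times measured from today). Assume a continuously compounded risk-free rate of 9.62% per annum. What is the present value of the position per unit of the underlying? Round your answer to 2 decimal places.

PV(remaining coupons) I = 1.90·e^(−0.0962·1/12) = 1.8848
Current forward F = (S − I)·e^(rT) = (105.43 − 1.8848)·e^(0.0962·11/12) = 103.5452 × 1.092188 = 113.0908
Value (long) = (F − K)·e^(−rT) = (113.0908 − 98.37) × 0.915593 = 13.4783
Short position value = −(long value) = -R$13.48

-R$13.48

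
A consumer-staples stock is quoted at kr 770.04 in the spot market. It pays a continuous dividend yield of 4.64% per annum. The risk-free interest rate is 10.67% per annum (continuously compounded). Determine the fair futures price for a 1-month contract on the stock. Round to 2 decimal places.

F = S·e^((r − q)T) = 770.04 · e^((0.1067 − 0.0464) × 1/12)
= 770.04 · e^0.005025 = 770.04 × 1.005038
F = kr 773.92

kr 773.92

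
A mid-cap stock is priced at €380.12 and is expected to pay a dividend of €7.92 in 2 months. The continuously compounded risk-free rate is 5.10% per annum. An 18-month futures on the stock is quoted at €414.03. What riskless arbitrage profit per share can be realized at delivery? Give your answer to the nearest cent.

€12.17 per share

PV(dividends) I = 7.92·e^(−0.0510·2/12) = 7.8530
Fair futures F* = (S − I)·e^(rT) = (380.12 − 7.8530)·e^0.076500 = 372.2670 × 1.079502 = 401.8630
Market €414.03 > fair 401.8630: forward overpriced → cash-and-carry (borrow at r, buy the stock and collect the dividends, short the forward).
Profit at T = |F_mkt − F*| = |414.03 − 401.8630| = €12.17 per share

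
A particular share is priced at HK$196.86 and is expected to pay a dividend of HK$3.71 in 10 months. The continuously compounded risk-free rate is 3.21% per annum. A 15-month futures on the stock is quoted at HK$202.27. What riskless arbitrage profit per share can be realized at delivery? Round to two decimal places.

PV(dividends) I = 3.71·e^(−0.0321·10/12) = 3.6121
Fair futures F* = (S − I)·e^(rT) = (196.86 − 3.6121)·e^0.040125 = 193.2479 × 1.040941 = 201.1597
Market HK$202.27 > fair 201.1597: forward overpriced → cash-and-carry (borrow at r, buy the stock and collect the dividends, short the forward).
Profit at T = |F_mkt − F*| = |202.27 − 201.1597| = HK$1.11 per share

HK$1.11 per share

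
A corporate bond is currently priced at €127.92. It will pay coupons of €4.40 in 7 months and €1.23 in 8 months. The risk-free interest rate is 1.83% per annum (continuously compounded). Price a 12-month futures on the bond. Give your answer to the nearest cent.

€124.61

PV(coupons) I = 4.40·e^(−0.0183·7/12) + 1.23·e^(−0.0183·8/12)
I = 4.3533 + 1.2151 = 5.5684
F = (S − I)·e^(rT) = (127.92 − 5.5684) · e^(0.0183·12/12)
= 122.3516 · e^0.018300 = 122.3516 × 1.018468 = €124.61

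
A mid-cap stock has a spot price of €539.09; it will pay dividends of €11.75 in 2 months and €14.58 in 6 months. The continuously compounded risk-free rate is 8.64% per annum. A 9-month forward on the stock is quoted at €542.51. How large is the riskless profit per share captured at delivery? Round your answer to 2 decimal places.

€5.41 per share

PV(dividends) I = 11.75·e^(−0.0864·2/12) + 14.58·e^(−0.0864·6/12) = 25.5456
Fair forward F* = (S − I)·e^(rT) = (539.09 − 25.5456)·e^0.064800 = 513.5444 × 1.066946 = 547.9241
Market €542.51 < fair 547.9241: forward underpriced → reverse cash-and-carry (short the stock, invest proceeds at r, pay the dividends, go long the forward).
Profit at T = |F_mkt − F*| = |542.51 − 547.9241| = €5.41 per share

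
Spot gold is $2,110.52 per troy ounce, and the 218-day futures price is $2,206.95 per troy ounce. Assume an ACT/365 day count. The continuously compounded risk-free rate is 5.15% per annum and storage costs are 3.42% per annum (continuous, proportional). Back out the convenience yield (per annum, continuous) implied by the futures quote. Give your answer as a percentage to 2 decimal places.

F = S·e^((r+u−y)T) ⇒ (r+u−y) = ln(F/S)/T
ln(2206.95/2110.52) = 0.044677; /T ⇒ 0.074803
y = r + u − ln(F/S)/T = 0.0515 + 0.0342 − 0.074803 = 0.010897
y = 1.09%

1.09%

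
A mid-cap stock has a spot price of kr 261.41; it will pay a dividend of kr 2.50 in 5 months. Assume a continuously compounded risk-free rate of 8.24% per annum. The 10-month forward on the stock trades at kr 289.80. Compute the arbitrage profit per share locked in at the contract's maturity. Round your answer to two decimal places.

PV(dividends) I = 2.50·e^(−0.0824·5/12) = 2.4156
Fair forward F* = (S − I)·e^(rT) = (261.41 − 2.4156)·e^0.068667 = 258.9944 × 1.071079 = 277.4035
Market kr 289.80 > fair 277.4035: forward overpriced → cash-and-carry (borrow at r, buy the stock and collect the dividends, short the forward).
Profit at T = |F_mkt − F*| = |289.80 − 277.4035| = kr 12.40 per share

kr 12.40 per share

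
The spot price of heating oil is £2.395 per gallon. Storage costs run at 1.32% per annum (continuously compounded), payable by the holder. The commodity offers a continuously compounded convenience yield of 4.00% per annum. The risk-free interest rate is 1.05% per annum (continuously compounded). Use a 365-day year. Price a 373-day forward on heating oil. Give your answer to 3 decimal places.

Net carry = r + u − y = 0.0105 + 0.0132 − 0.0400 = -0.0163
F = S·e^((r+u−y)T) = 2.395 · e^(-0.0163 × 373/365) = 2.395 · e^-0.016657
= 2.395 × 0.983481 = £2.355 per gallon

£2.355 per gallon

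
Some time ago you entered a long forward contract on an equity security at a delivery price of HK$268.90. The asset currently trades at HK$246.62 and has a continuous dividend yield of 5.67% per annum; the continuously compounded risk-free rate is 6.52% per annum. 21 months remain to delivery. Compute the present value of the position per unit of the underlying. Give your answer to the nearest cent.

Current fair forward for the remaining 21 months: F = S·e^((r − q)·T), (r − q) = 0.0652 − 0.0567 = 0.0085
F = 246.62 · e^(0.0085 × 21/12) = 246.62 × 1.014986 = 250.3158
Value of long forward = (F − K)·e^(−rT) = (250.3158 − 268.90) · e^(−0.0652·21/12)
= -18.5842 × 0.892169 = -16.58

-HK$16.58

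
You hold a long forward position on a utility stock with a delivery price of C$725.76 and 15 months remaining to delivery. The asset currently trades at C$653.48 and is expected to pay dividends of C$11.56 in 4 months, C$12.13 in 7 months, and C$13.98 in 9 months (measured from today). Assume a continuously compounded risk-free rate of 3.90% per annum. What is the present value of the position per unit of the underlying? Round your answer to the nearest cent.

-C$74.59

PV(remaining dividends) I = 11.56·e^(−0.0390·4/12) + 12.13·e^(−0.0390·7/12) + 13.98·e^(−0.0390·9/12) = 36.8449
Current forward F = (S − I)·e^(rT) = (653.48 − 36.8449)·e^(0.0390·15/12) = 616.6351 × 1.049958 = 647.4410
Value (long) = (F − K)·e^(−rT) = (647.4410 − 725.76) × 0.952419 = -74.5925
Value = -C$74.59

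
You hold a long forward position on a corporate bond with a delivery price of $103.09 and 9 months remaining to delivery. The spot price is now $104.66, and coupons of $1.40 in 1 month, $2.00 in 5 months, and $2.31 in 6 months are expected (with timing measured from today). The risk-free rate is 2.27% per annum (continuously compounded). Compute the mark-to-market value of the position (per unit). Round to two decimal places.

PV(remaining coupons) I = 1.40·e^(−0.0227·1/12) + 2.00·e^(−0.0227·5/12) + 2.31·e^(−0.0227·6/12) = 5.6625
Current forward F = (S − I)·e^(rT) = (104.66 − 5.6625)·e^(0.0227·9/12) = 98.9975 × 1.017171 = 100.6974
Value (long) = (F − K)·e^(−rT) = (100.6974 − 103.09) × 0.983119 = -2.3522
Value = -$2.35

-$2.35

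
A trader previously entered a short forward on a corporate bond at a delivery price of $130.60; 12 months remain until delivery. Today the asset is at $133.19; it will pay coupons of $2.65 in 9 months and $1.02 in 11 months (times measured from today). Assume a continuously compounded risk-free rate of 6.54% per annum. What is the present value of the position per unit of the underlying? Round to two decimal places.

PV(remaining coupons) I = 2.65·e^(−0.0654·9/12) + 1.02·e^(−0.0654·11/12) = 3.4838
Current forward F = (S − I)·e^(rT) = (133.19 − 3.4838)·e^(0.0654·12/12) = 129.7062 × 1.067586 = 138.4725
Value (long) = (F − K)·e^(−rT) = (138.4725 − 130.60) × 0.936693 = 7.3741
Short position value = −(long value) = -$7.37

-$7.37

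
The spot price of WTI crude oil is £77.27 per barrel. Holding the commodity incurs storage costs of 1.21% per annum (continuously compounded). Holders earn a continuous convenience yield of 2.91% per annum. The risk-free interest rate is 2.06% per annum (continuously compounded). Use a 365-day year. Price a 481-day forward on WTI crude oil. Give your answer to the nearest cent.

Net carry = r + u − y = 0.0206 + 0.0121 − 0.0291 = 0.0036
F = S·e^((r+u−y)T) = 77.27 · e^(0.0036 × 481/365) = 77.27 · e^0.004744
= 77.27 × 1.004755 = £77.64 per barrel

£77.64 per barrel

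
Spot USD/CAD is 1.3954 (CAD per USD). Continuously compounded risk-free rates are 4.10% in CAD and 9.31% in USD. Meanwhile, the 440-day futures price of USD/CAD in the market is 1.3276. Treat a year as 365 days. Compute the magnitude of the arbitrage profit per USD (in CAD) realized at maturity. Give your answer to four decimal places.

0.0171 per USD (in CAD)

Fair futures: F* = S·e^(carry·T), with carry = (r_CAD − r_USD) = 0.0410 − 0.0931 = -0.0521
F* = 1.3954 · e^(-0.0521 × 440/365) = 1.3954 · e^-0.062805 = 1.3954 × 0.939127 = 1.3105
Market 1.3276 > fair 1.3105: forward overpriced → cash-and-carry (buy spot, short the forward).
At maturity, profit = |F_mkt − F*| = |1.3276 − 1.3105| = 0.0171 per USD (in CAD)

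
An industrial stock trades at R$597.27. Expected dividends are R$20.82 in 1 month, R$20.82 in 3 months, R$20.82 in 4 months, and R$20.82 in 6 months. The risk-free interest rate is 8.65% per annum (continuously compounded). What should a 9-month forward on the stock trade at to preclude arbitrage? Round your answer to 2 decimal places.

PV(dividends) I = 20.82·e^(−0.0865·1/12) + 20.82·e^(−0.0865·3/12) + 20.82·e^(−0.0865·4/12) + 20.82·e^(−0.0865·6/12)
I = 20.6705 + 20.3746 + 20.2283 + 19.9387 = 81.2121
F = (S − I)·e^(rT) = (597.27 − 81.2121) · e^(0.0865·9/12)
= 516.0579 · e^0.064875 = 516.0579 × 1.067026 = R$550.65

R$550.65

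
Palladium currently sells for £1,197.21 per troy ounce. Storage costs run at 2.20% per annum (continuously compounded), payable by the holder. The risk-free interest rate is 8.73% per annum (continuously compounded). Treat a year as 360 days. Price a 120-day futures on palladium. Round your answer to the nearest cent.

£1,241.63 per troy ounce

Net carry = r + u − y = 0.0873 + 0.0220 − 0.0000 = 0.1093
F = S·e^((r+u−y)T) = 1197.21 · e^(0.1093 × 120/360) = 1197.21 · e^0.03643333
= 1197.21 × 1.03710516 = £1,241.63 per troy ounce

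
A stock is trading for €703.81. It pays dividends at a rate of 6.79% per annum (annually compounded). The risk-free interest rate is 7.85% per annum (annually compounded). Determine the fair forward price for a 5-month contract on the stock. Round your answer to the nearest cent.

€706.71

F = S · (1+r)^T / (1+q)^T
= 703.81 × 1.031989 / 1.027751 = 703.81 × 1.004124
F = €706.71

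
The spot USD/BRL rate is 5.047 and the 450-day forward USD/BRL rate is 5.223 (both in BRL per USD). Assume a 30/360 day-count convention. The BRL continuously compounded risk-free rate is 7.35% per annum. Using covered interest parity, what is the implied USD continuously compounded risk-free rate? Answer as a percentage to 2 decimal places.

4.61%

F = S·e^((r_BRL − r_USD)T) ⇒ r_USD = r_BRL − ln(F/S)/T
ln(5.223/5.047) = 0.034278; /(450/360) = 0.027422
r_USD = 0.0735 − 0.027422 = 0.046078
r_USD = 4.61%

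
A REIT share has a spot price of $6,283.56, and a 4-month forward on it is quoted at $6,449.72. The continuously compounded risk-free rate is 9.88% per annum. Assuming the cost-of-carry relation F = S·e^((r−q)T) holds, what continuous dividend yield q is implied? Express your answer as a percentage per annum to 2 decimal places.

From F = S·e^((r−q)T): (r − q) = ln(F/S)/T
ln(6449.72/6283.56) = ln(1.026444) = 0.026100
(r − q) = 0.026100 / (4/12) = 0.078300
q = r − ln(F/S)/T = 0.0988 − 0.078300 = 0.020500
q = 2.05%

2.05%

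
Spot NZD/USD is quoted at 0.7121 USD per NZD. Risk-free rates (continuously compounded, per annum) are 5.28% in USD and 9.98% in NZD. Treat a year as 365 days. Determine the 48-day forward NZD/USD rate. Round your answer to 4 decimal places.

F = S·e^((r_USD − r_NZD)T) = 0.7121 · e^((0.0528 − 0.0998) × 48/365)
= 0.7121 · e^-0.006181 = 0.7121 × 0.993838
F = 0.7077 USD per NZD

0.7077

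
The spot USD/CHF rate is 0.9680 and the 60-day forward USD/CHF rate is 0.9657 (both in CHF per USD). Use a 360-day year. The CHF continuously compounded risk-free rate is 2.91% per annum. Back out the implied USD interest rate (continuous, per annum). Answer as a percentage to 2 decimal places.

F = S·e^((r_CHF − r_USD)T) ⇒ r_USD = r_CHF − ln(F/S)/T
ln(0.9657/0.9680) = -0.002379; /(60/360) = -0.014274
r_USD = 0.0291 + 0.014274 = 0.043374
r_USD = 4.34%

4.34%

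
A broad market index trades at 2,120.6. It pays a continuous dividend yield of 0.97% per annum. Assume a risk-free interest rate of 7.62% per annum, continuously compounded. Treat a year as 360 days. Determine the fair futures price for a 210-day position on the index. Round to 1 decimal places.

2,204.5

F = S·e^((r − q)T) = 2120.6 · e^((0.0762 − 0.0097) × 210/360)
= 2120.6 · e^0.038792 = 2120.6 × 1.039554
F = 2,204.5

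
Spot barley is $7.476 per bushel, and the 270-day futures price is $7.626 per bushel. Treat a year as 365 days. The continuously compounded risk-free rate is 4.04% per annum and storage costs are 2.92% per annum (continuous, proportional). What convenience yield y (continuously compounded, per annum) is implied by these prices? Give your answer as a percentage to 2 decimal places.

4.27%

F = S·e^((r+u−y)T) ⇒ (r+u−y) = ln(F/S)/T
ln(7.626/7.476) = 0.019866; /T ⇒ 0.026856
y = r + u − ln(F/S)/T = 0.0404 + 0.0292 − 0.026856 = 0.042744
y = 4.27%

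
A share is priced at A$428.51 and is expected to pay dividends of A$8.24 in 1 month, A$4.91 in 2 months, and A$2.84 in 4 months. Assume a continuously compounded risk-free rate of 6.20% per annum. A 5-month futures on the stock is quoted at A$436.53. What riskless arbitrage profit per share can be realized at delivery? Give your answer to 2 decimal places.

PV(dividends) I = 8.24·e^(−0.0620·1/12) + 4.91·e^(−0.0620·2/12) + 2.84·e^(−0.0620·4/12) = 15.8390
Fair futures F* = (S − I)·e^(rT) = (428.51 − 15.8390)·e^0.025833 = 412.6710 × 1.026170 = 423.4706
Market A$436.53 > fair 423.4706: forward overpriced → cash-and-carry (borrow at r, buy the stock and collect the dividends, short the forward).
Profit at T = |F_mkt − F*| = |436.53 − 423.4706| = A$13.06 per share

A$13.06 per share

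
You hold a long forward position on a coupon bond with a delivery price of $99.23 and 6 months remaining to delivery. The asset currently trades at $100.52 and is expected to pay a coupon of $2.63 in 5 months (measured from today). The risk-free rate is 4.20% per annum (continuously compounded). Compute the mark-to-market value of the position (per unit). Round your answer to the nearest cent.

$0.77

PV(remaining coupons) I = 2.63·e^(−0.0420·5/12) = 2.5844
Current forward F = (S − I)·e^(rT) = (100.52 − 2.5844)·e^(0.0420·6/12) = 97.9356 × 1.021222 = 100.0140
Value (long) = (F − K)·e^(−rT) = (100.0140 − 99.23) × 0.979219 = 0.7677
Value = $0.77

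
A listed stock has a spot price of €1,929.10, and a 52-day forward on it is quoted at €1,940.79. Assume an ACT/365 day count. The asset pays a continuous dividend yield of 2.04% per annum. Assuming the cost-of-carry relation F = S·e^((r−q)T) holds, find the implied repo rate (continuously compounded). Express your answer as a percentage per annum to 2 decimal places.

6.28%

From F = S·e^((r−q)T): (r − q) = ln(F/S)/T
ln(1940.79/1929.10) = ln(1.006060) = 0.006042
(r − q) = 0.006042 / (52/365) = 0.042410
r = ln(F/S)/T + q = 0.042410 + 0.0204 = 0.062810
r = 6.28%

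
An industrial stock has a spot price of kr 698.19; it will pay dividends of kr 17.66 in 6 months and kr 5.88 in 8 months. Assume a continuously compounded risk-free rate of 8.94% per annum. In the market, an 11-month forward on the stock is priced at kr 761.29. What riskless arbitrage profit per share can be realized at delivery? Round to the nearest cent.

PV(dividends) I = 17.66·e^(−0.0894·6/12) + 5.88·e^(−0.0894·8/12) = 22.4278
Fair forward F* = (S − I)·e^(rT) = (698.19 − 22.4278)·e^0.081950 = 675.7622 × 1.085402 = 733.4736
Market kr 761.29 > fair 733.4736: forward overpriced → cash-and-carry (borrow at r, buy the stock and collect the dividends, short the forward).
Profit at T = |F_mkt − F*| = |761.29 − 733.4736| = kr 27.82 per share

kr 27.82 per share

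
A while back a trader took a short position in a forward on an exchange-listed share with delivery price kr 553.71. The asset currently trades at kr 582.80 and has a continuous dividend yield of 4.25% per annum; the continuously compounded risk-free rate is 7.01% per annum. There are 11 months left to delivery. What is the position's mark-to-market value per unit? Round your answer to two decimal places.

-kr 41.28

Current fair forward for the remaining 11 months: F = S·e^((r − q)·T), (r − q) = 0.0701 − 0.0425 = 0.0276
F = 582.80 · e^(0.0276 × 11/12) = 582.80 × 1.025623 = 597.7331
Value of long forward = (F − K)·e^(−rT) = (597.7331 − 553.71) · e^(−0.0701·11/12)
= 44.0231 × 0.937763 = 41.28
Short position value = −(long value) = -kr 41.28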